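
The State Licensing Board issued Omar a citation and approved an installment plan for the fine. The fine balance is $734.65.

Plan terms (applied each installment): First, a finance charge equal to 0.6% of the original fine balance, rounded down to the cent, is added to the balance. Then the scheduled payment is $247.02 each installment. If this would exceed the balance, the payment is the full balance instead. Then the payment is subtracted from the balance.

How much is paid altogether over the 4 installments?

$752.25

Installment 1: opening $734.65; interest $4.40 → $739.05; payment $247.02; balance $492.03
Installment 2: opening $492.03; interest $4.40 → $496.43; payment $247.02; balance $249.41
Installment 3: opening $249.41; interest $4.40 → $253.81; payment $247.02; balance $6.79
Installment 4: opening $6.79; interest $4.40 → $11.19; payment $11.19; balance $0.00
Total paid: $752.25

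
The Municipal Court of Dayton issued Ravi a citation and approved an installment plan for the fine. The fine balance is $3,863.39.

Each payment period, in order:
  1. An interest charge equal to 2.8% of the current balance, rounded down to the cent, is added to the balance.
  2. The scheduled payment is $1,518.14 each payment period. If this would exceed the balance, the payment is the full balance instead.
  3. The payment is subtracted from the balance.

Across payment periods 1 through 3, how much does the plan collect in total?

Payment period 1: opening $3,863.39; interest $108.17 → $3,971.56; payment $1,518.14; balance $2,453.42
Payment period 2: opening $2,453.42; interest $68.69 → $2,522.11; payment $1,518.14; balance $1,003.97
Payment period 3: opening $1,003.97; interest $28.11 → $1,032.08; payment $1,032.08; balance $0.00
Total paid: $4,068.36

$4,068.36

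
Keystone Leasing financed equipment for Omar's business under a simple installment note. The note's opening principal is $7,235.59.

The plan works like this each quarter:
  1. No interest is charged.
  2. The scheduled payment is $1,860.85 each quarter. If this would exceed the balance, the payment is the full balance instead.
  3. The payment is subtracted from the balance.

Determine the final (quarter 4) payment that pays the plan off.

Quarter 1: $7,235.59 − $1,860.85 → $5,374.74
Quarter 2: $5,374.74 − $1,860.85 → $3,513.89
Quarter 3: $3,513.89 − $1,860.85 → $1,653.04
Quarter 4: $1,653.04 − $1,653.04 → $0.00

$1,653.04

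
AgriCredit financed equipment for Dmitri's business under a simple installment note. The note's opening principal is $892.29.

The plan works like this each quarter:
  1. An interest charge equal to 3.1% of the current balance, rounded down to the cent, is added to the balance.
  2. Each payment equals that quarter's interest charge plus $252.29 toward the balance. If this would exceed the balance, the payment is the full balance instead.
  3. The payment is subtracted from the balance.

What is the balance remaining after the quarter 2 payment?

$387.71

Quarter 1: opening $892.29; interest $27.66 → $919.95; payment $279.95; balance $640.00
Quarter 2: opening $640.00; interest $19.84 → $659.84; payment $272.13; balance $387.71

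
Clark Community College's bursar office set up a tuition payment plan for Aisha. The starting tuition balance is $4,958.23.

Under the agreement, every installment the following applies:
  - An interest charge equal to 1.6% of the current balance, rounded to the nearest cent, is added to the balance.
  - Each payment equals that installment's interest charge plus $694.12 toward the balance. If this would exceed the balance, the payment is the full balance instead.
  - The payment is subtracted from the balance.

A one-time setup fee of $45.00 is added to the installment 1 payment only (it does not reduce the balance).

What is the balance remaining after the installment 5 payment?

$1,487.63

Installment 1: $4,958.23 +$79.33 interest = $5,037.56; pay $773.45 (+ $45.00 fee) → $4,264.11
Installment 2: $4,264.11 +$68.23 interest = $4,332.34; pay $762.35 → $3,569.99
Installment 3: $3,569.99 +$57.12 interest = $3,627.11; pay $751.24 → $2,875.87
Installment 4: $2,875.87 +$46.01 interest = $2,921.88; pay $740.13 → $2,181.75
Installment 5: $2,181.75 +$34.91 interest = $2,216.66; pay $729.03 → $1,487.63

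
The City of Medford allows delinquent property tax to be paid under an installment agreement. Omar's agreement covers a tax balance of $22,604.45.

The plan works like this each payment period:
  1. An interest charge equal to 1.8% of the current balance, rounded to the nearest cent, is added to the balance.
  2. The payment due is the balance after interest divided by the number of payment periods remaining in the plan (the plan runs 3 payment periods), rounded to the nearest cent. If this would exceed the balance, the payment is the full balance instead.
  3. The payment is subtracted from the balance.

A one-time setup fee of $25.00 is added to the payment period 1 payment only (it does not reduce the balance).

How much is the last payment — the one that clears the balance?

# | Opening | Interest | Payment | Fee | End bal
1 | $22,604.45 | $406.88 | $7,670.44 | $25.00 | $15,340.89
2 | $15,340.89 | $276.14 | $7,808.52 | — | $7,808.51
3 | $7,808.51 | $140.55 | $7,949.06 | — | $0.00

$7,949.06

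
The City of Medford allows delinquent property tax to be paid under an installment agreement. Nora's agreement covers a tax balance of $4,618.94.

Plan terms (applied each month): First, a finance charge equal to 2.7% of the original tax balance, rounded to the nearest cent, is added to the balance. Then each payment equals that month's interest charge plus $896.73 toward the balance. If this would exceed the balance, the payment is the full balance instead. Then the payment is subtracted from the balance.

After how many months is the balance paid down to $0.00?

Month 1: opening $4,618.94; interest $124.71 → $4,743.65; payment $1,021.44; balance $3,722.21
Month 2: opening $3,722.21; interest $124.71 → $3,846.92; payment $1,021.44; balance $2,825.48
Month 3: opening $2,825.48; interest $124.71 → $2,950.19; payment $1,021.44; balance $1,928.75
Month 4: opening $1,928.75; interest $124.71 → $2,053.46; payment $1,021.44; balance $1,032.02
Month 5: opening $1,032.02; interest $124.71 → $1,156.73; payment $1,021.44; balance $135.29
Month 6: opening $135.29; interest $124.71 → $260.00; payment $260.00; balance $0.00
Balance reaches $0.00 in month 6.

6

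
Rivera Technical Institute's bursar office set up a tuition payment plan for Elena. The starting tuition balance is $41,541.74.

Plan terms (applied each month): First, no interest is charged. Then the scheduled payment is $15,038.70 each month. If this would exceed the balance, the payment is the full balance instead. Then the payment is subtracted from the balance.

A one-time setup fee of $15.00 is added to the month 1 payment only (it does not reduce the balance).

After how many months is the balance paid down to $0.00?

3

# | Opening | Payment | Fee | End bal
1 | $41,541.74 | $15,038.70 | $15.00 | $26,503.04
2 | $26,503.04 | $15,038.70 | — | $11,464.34
3 | $11,464.34 | $11,464.34 | — | $0.00
Balance reaches $0.00 in month 3.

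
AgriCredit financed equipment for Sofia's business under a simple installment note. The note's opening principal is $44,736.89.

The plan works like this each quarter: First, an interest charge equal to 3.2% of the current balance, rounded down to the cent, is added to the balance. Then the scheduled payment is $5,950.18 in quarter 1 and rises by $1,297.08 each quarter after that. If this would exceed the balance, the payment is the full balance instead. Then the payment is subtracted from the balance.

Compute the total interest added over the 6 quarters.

Quarter 1: $44,736.89 +$1,431.58 interest = $46,168.47; pay $5,950.18 → $40,218.29
Quarter 2: $40,218.29 +$1,286.98 interest = $41,505.27; pay $7,247.26 → $34,258.01
Quarter 3: $34,258.01 +$1,096.25 interest = $35,354.26; pay $8,544.34 → $26,809.92
Quarter 4: $26,809.92 +$857.91 interest = $27,667.83; pay $9,841.42 → $17,826.41
Quarter 5: $17,826.41 +$570.44 interest = $18,396.85; pay $11,138.50 → $7,258.35
Quarter 6: $7,258.35 +$232.26 interest = $7,490.61; pay $7,490.61 → $0.00
Total interest: $1,431.58 + $1,286.98 + $1,096.25 + $857.91 + $570.44 + $232.26 = $5,475.42

$5,475.42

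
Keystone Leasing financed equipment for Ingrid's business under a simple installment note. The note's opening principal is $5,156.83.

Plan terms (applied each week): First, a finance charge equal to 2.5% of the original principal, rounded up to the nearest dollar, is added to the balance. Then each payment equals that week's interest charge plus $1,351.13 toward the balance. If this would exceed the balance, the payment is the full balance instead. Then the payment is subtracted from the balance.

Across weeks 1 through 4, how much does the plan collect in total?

Week 1: $5,156.83 +$129.00 interest = $5,285.83; pay $1,480.13 → $3,805.70
Week 2: $3,805.70 +$129.00 interest = $3,934.70; pay $1,480.13 → $2,454.57
Week 3: $2,454.57 +$129.00 interest = $2,583.57; pay $1,480.13 → $1,103.44
Week 4: $1,103.44 +$129.00 interest = $1,232.44; pay $1,232.44 → $0.00
Total paid: $5,672.83

$5,672.83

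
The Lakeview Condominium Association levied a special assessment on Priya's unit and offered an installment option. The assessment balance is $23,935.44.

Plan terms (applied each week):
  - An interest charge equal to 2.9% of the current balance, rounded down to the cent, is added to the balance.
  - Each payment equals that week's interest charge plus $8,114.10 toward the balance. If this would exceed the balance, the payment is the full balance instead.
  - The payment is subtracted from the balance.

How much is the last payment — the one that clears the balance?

Week 1: opening $23,935.44; interest $694.12 → $24,629.56; payment $8,808.22; balance $15,821.34
Week 2: opening $15,821.34; interest $458.81 → $16,280.15; payment $8,572.91; balance $7,707.24
Week 3: opening $7,707.24; interest $223.50 → $7,930.74; payment $7,930.74; balance $0.00

$7,930.74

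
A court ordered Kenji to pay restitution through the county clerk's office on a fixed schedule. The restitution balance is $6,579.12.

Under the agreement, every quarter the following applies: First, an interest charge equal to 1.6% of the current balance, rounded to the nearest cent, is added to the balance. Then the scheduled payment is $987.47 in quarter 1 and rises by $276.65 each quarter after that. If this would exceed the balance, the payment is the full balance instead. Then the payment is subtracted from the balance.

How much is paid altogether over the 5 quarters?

# | Opening | Interest | Payment | End bal
1 | $6,579.12 | $105.27 | $987.47 | $5,696.92
2 | $5,696.92 | $91.15 | $1,264.12 | $4,523.95
3 | $4,523.95 | $72.38 | $1,540.77 | $3,055.56
4 | $3,055.56 | $48.89 | $1,817.42 | $1,287.03
5 | $1,287.03 | $20.59 | $1,307.62 | $0.00
Total paid: $6,917.40

$6,917.40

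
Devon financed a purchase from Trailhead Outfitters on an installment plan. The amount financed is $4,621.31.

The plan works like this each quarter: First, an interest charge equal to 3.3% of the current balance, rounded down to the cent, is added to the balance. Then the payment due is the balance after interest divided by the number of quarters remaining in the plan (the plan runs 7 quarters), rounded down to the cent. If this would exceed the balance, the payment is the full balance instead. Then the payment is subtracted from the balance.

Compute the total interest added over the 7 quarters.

$651.96

Quarter 1: opening $4,621.31; interest $152.50 → $4,773.81; payment $681.97; balance $4,091.84
Quarter 2: opening $4,091.84; interest $135.03 → $4,226.87; payment $704.47; balance $3,522.40
Quarter 3: opening $3,522.40; interest $116.23 → $3,638.63; payment $727.72; balance $2,910.91
Quarter 4: opening $2,910.91; interest $96.06 → $3,006.97; payment $751.74; balance $2,255.23
Quarter 5: opening $2,255.23; interest $74.42 → $2,329.65; payment $776.55; balance $1,553.10
Quarter 6: opening $1,553.10; interest $51.25 → $1,604.35; payment $802.17; balance $802.18
Quarter 7: opening $802.18; interest $26.47 → $828.65; payment $828.65; balance $0.00
Total interest: $152.50 + $135.03 + $116.23 + $96.06 + $74.42 + $51.25 + $26.47 = $651.96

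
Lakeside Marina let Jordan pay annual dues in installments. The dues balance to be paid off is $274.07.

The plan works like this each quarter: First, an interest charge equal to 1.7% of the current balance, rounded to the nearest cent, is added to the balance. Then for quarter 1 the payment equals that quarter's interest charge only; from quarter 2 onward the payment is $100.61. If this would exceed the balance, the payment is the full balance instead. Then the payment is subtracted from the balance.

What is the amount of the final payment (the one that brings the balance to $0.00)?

Quarter 1: opening $274.07; interest $4.66 → $278.73; payment $4.66; balance $274.07
Quarter 2: opening $274.07; interest $4.66 → $278.73; payment $100.61; balance $178.12
Quarter 3: opening $178.12; interest $3.03 → $181.15; payment $100.61; balance $80.54
Quarter 4: opening $80.54; interest $1.37 → $81.91; payment $81.91; balance $0.00

$81.91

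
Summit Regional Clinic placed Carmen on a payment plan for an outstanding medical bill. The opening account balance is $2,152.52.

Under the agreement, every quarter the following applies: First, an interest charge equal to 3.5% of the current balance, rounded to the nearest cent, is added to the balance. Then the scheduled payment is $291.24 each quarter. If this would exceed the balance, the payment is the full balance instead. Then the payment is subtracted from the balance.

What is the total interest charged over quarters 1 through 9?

$382.59

# | Opening | Interest | Payment | End bal
1 | $2,152.52 | $75.34 | $291.24 | $1,936.62
2 | $1,936.62 | $67.78 | $291.24 | $1,713.16
3 | $1,713.16 | $59.96 | $291.24 | $1,481.88
4 | $1,481.88 | $51.87 | $291.24 | $1,242.51
5 | $1,242.51 | $43.49 | $291.24 | $994.76
6 | $994.76 | $34.82 | $291.24 | $738.34
7 | $738.34 | $25.84 | $291.24 | $472.94
8 | $472.94 | $16.55 | $291.24 | $198.25
9 | $198.25 | $6.94 | $205.19 | $0.00
Total interest: $75.34 + $67.78 + $59.96 + $51.87 + $43.49 + $34.82 + $25.84 + $16.55 + $6.94 = $382.59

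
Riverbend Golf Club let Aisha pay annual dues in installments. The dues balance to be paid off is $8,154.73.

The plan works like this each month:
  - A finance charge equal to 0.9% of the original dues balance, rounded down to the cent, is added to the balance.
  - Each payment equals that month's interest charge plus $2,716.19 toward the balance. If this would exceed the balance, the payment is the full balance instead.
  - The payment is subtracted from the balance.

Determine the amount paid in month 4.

Month 1: opening $8,154.73; interest $73.39 → $8,228.12; payment $2,789.58; balance $5,438.54
Month 2: opening $5,438.54; interest $73.39 → $5,511.93; payment $2,789.58; balance $2,722.35
Month 3: opening $2,722.35; interest $73.39 → $2,795.74; payment $2,789.58; balance $6.16
Month 4: opening $6.16; interest $73.39 → $79.55; payment $79.55; balance $0.00

$79.55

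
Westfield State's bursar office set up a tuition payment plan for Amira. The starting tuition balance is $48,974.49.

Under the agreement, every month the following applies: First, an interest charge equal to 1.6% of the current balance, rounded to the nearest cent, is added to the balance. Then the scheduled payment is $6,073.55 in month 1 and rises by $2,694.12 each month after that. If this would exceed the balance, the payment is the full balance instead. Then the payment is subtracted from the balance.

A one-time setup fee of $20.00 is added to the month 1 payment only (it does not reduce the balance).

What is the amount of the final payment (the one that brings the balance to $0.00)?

$11,138.96

Month 1: opening $48,974.49; interest $783.59 → $49,758.08; payment $6,073.55 (+ $20.00 fee); balance $43,684.53
Month 2: opening $43,684.53; interest $698.95 → $44,383.48; payment $8,767.67; balance $35,615.81
Month 3: opening $35,615.81; interest $569.85 → $36,185.66; payment $11,461.79; balance $24,723.87
Month 4: opening $24,723.87; interest $395.58 → $25,119.45; payment $14,155.91; balance $10,963.54
Month 5: opening $10,963.54; interest $175.42 → $11,138.96; payment $11,138.96; balance $0.00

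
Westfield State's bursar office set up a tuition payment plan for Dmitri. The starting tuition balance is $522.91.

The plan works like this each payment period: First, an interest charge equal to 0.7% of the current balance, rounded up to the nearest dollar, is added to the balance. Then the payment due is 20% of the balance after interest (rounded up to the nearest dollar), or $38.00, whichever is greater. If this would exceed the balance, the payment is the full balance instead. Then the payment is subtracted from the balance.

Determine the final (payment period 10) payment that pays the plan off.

Payment period 1: $522.91 +$4.00 interest = $526.91; pay $106.00 → $420.91
Payment period 2: $420.91 +$3.00 interest = $423.91; pay $85.00 → $338.91
Payment period 3: $338.91 +$3.00 interest = $341.91; pay $69.00 → $272.91
Payment period 4: $272.91 +$2.00 interest = $274.91; pay $55.00 → $219.91
Payment period 5: $219.91 +$2.00 interest = $221.91; pay $45.00 → $176.91
Payment period 6: $176.91 +$2.00 interest = $178.91; pay $38.00 → $140.91
Payment period 7: $140.91 +$1.00 interest = $141.91; pay $38.00 → $103.91
Payment period 8: $103.91 +$1.00 interest = $104.91; pay $38.00 → $66.91
Payment period 9: $66.91 +$1.00 interest = $67.91; pay $38.00 → $29.91
Payment period 10: $29.91 +$1.00 interest = $30.91; pay $30.91 → $0.00

$30.91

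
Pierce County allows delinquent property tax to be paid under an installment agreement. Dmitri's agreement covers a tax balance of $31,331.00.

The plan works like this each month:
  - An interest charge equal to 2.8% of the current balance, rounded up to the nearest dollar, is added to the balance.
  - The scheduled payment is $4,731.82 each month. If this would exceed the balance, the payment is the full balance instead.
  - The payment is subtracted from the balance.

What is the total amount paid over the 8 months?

Month 1: opening $31,331.00; interest $878.00 → $32,209.00; payment $4,731.82; balance $27,477.18
Month 2: opening $27,477.18; interest $770.00 → $28,247.18; payment $4,731.82; balance $23,515.36
Month 3: opening $23,515.36; interest $659.00 → $24,174.36; payment $4,731.82; balance $19,442.54
Month 4: opening $19,442.54; interest $545.00 → $19,987.54; payment $4,731.82; balance $15,255.72
Month 5: opening $15,255.72; interest $428.00 → $15,683.72; payment $4,731.82; balance $10,951.90
Month 6: opening $10,951.90; interest $307.00 → $11,258.90; payment $4,731.82; balance $6,527.08
Month 7: opening $6,527.08; interest $183.00 → $6,710.08; payment $4,731.82; balance $1,978.26
Month 8: opening $1,978.26; interest $56.00 → $2,034.26; payment $2,034.26; balance $0.00
Total paid: $35,157.00

$35,157.00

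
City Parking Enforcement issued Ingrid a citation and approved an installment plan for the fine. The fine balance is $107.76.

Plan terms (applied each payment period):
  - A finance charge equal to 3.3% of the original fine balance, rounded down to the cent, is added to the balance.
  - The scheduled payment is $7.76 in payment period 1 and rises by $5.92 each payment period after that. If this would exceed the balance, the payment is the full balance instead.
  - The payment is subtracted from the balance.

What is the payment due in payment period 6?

$31.06

# | Opening | Interest | Payment | End bal
1 | $107.76 | $3.55 | $7.76 | $103.55
2 | $103.55 | $3.55 | $13.68 | $93.42
3 | $93.42 | $3.55 | $19.60 | $77.37
4 | $77.37 | $3.55 | $25.52 | $55.40
5 | $55.40 | $3.55 | $31.44 | $27.51
6 | $27.51 | $3.55 | $31.06 | $0.00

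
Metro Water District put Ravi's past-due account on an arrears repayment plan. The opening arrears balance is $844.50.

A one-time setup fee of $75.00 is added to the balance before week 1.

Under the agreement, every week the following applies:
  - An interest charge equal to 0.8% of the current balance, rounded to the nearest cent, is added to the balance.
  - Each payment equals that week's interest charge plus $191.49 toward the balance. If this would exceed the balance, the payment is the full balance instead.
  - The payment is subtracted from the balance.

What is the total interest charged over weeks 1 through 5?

$21.46

Week 1: opening $919.50; interest $7.36 → $926.86; payment $198.85; balance $728.01
Week 2: opening $728.01; interest $5.82 → $733.83; payment $197.31; balance $536.52
Week 3: opening $536.52; interest $4.29 → $540.81; payment $195.78; balance $345.03
Week 4: opening $345.03; interest $2.76 → $347.79; payment $194.25; balance $153.54
Week 5: opening $153.54; interest $1.23 → $154.77; payment $154.77; balance $0.00
Total interest: $7.36 + $5.82 + $4.29 + $2.76 + $1.23 = $21.46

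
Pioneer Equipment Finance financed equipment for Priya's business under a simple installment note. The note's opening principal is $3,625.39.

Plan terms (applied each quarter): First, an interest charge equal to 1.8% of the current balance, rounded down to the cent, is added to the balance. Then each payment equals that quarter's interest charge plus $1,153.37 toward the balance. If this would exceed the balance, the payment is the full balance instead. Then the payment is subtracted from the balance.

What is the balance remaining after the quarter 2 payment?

$1,318.65

# | Opening | Interest | Payment | End bal
1 | $3,625.39 | $65.25 | $1,218.62 | $2,472.02
2 | $2,472.02 | $44.49 | $1,197.86 | $1,318.65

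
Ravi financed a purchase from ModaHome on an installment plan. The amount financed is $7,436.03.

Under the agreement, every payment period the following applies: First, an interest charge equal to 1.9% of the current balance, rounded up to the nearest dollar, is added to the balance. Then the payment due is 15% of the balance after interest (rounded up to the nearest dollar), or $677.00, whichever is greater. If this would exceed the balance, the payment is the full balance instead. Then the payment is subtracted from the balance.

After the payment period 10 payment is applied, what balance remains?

$429.03

Payment period 1: opening $7,436.03; interest $142.00 → $7,578.03; payment $1,137.00; balance $6,441.03
Payment period 2: opening $6,441.03; interest $123.00 → $6,564.03; payment $985.00; balance $5,579.03
Payment period 3: opening $5,579.03; interest $107.00 → $5,686.03; payment $853.00; balance $4,833.03
Payment period 4: opening $4,833.03; interest $92.00 → $4,925.03; payment $739.00; balance $4,186.03
Payment period 5: opening $4,186.03; interest $80.00 → $4,266.03; payment $677.00; balance $3,589.03
Payment period 6: opening $3,589.03; interest $69.00 → $3,658.03; payment $677.00; balance $2,981.03
Payment period 7: opening $2,981.03; interest $57.00 → $3,038.03; payment $677.00; balance $2,361.03
Payment period 8: opening $2,361.03; interest $45.00 → $2,406.03; payment $677.00; balance $1,729.03
Payment period 9: opening $1,729.03; interest $33.00 → $1,762.03; payment $677.00; balance $1,085.03
Payment period 10: opening $1,085.03; interest $21.00 → $1,106.03; payment $677.00; balance $429.03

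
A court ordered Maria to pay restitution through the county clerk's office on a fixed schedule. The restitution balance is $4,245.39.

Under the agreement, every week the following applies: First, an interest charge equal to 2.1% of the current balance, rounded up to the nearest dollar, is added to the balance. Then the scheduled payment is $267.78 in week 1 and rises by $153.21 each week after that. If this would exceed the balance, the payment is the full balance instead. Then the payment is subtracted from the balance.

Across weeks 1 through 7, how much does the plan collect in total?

$4,676.39

Week 1: $4,245.39 +$90.00 interest = $4,335.39; pay $267.78 → $4,067.61
Week 2: $4,067.61 +$86.00 interest = $4,153.61; pay $420.99 → $3,732.62
Week 3: $3,732.62 +$79.00 interest = $3,811.62; pay $574.20 → $3,237.42
Week 4: $3,237.42 +$68.00 interest = $3,305.42; pay $727.41 → $2,578.01
Week 5: $2,578.01 +$55.00 interest = $2,633.01; pay $880.62 → $1,752.39
Week 6: $1,752.39 +$37.00 interest = $1,789.39; pay $1,033.83 → $755.56
Week 7: $755.56 +$16.00 interest = $771.56; pay $771.56 → $0.00
Total paid: $4,676.39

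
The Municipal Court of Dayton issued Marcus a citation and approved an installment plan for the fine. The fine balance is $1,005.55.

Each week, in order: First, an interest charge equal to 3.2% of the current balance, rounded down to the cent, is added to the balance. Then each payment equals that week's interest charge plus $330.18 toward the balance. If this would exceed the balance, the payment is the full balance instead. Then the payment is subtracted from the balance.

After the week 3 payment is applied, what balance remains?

Week 1: $1,005.55 +$32.17 interest = $1,037.72; pay $362.35 → $675.37
Week 2: $675.37 +$21.61 interest = $696.98; pay $351.79 → $345.19
Week 3: $345.19 +$11.04 interest = $356.23; pay $341.22 → $15.01

$15.01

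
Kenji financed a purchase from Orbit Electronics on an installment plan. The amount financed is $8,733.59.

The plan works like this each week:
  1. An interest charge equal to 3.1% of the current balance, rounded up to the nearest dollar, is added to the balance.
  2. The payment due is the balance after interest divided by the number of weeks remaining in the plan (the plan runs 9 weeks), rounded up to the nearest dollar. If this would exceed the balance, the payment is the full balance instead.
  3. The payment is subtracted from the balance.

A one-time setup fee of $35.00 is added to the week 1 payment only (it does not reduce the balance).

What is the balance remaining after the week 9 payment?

$0.00

# | Opening | Interest | Payment | Fee | End bal
1 | $8,733.59 | $271.00 | $1,001.00 | $35.00 | $8,003.59
2 | $8,003.59 | $249.00 | $1,032.00 | — | $7,220.59
3 | $7,220.59 | $224.00 | $1,064.00 | — | $6,380.59
4 | $6,380.59 | $198.00 | $1,097.00 | — | $5,481.59
5 | $5,481.59 | $170.00 | $1,131.00 | — | $4,520.59
6 | $4,520.59 | $141.00 | $1,166.00 | — | $3,495.59
7 | $3,495.59 | $109.00 | $1,202.00 | — | $2,402.59
8 | $2,402.59 | $75.00 | $1,239.00 | — | $1,238.59
9 | $1,238.59 | $39.00 | $1,277.59 | — | $0.00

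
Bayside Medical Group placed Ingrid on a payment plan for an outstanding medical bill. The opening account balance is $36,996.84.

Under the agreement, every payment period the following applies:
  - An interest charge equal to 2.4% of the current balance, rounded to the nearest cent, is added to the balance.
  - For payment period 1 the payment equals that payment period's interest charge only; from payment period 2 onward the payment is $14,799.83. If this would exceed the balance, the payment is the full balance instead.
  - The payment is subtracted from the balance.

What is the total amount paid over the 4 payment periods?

Payment period 1: $36,996.84 +$887.92 interest = $37,884.76; pay $887.92 → $36,996.84
Payment period 2: $36,996.84 +$887.92 interest = $37,884.76; pay $14,799.83 → $23,084.93
Payment period 3: $23,084.93 +$554.04 interest = $23,638.97; pay $14,799.83 → $8,839.14
Payment period 4: $8,839.14 +$212.14 interest = $9,051.28; pay $9,051.28 → $0.00
Total paid: $39,538.86

$39,538.86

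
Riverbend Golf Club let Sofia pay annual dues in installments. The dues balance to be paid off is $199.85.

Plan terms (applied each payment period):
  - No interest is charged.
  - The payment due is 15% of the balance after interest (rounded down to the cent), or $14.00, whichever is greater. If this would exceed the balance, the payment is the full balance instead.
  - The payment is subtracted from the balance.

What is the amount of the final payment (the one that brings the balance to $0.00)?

Payment period 1: $199.85 − $29.97 → $169.88
Payment period 2: $169.88 − $25.48 → $144.40
Payment period 3: $144.40 − $21.66 → $122.74
Payment period 4: $122.74 − $18.41 → $104.33
Payment period 5: $104.33 − $15.64 → $88.69
Payment period 6: $88.69 − $14.00 → $74.69
Payment period 7: $74.69 − $14.00 → $60.69
Payment period 8: $60.69 − $14.00 → $46.69
Payment period 9: $46.69 − $14.00 → $32.69
Payment period 10: $32.69 − $14.00 → $18.69
Payment period 11: $18.69 − $14.00 → $4.69
Payment period 12: $4.69 − $4.69 → $0.00

$4.69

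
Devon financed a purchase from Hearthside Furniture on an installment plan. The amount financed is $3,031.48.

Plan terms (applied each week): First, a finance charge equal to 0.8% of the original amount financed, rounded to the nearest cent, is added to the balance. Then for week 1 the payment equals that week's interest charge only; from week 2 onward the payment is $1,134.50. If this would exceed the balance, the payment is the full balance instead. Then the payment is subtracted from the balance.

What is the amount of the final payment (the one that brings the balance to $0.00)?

$835.23

# | Opening | Interest | Payment | End bal
1 | $3,031.48 | $24.25 | $24.25 | $3,031.48
2 | $3,031.48 | $24.25 | $1,134.50 | $1,921.23
3 | $1,921.23 | $24.25 | $1,134.50 | $810.98
4 | $810.98 | $24.25 | $835.23 | $0.00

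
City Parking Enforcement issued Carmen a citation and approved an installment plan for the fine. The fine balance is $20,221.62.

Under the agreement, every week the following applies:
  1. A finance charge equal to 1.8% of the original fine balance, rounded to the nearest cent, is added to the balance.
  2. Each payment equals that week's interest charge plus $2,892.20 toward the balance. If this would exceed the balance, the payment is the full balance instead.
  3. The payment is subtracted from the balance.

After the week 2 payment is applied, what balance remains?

$14,437.22

Week 1: $20,221.62 +$363.99 interest = $20,585.61; pay $3,256.19 → $17,329.42
Week 2: $17,329.42 +$363.99 interest = $17,693.41; pay $3,256.19 → $14,437.22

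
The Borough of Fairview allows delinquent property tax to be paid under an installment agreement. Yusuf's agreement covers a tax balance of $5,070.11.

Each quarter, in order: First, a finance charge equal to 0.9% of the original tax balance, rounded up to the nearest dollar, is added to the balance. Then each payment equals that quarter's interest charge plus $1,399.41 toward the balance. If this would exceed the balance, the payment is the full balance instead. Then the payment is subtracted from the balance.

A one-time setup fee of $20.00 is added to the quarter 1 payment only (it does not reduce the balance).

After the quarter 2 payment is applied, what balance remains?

Quarter 1: opening $5,070.11; interest $46.00 → $5,116.11; payment $1,445.41 (+ $20.00 fee); balance $3,670.70
Quarter 2: opening $3,670.70; interest $46.00 → $3,716.70; payment $1,445.41; balance $2,271.29

$2,271.29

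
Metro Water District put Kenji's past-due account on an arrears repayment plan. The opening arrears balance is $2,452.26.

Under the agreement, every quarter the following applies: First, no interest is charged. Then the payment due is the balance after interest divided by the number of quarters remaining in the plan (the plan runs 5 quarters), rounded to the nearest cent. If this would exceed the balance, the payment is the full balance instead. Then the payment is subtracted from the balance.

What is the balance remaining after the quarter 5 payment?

# | Opening | Payment | End bal
1 | $2,452.26 | $490.45 | $1,961.81
2 | $1,961.81 | $490.45 | $1,471.36
3 | $1,471.36 | $490.45 | $980.91
4 | $980.91 | $490.46 | $490.45
5 | $490.45 | $490.45 | $0.00

$0.00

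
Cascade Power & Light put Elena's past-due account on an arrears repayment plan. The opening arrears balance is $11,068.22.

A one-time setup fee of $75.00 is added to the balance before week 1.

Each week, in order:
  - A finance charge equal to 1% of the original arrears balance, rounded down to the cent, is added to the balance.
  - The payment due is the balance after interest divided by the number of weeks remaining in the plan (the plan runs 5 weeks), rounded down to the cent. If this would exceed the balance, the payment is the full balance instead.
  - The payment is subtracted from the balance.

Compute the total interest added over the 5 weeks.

Week 1: $11,143.22 +$110.68 interest = $11,253.90; pay $2,250.78 → $9,003.12
Week 2: $9,003.12 +$110.68 interest = $9,113.80; pay $2,278.45 → $6,835.35
Week 3: $6,835.35 +$110.68 interest = $6,946.03; pay $2,315.34 → $4,630.69
Week 4: $4,630.69 +$110.68 interest = $4,741.37; pay $2,370.68 → $2,370.69
Week 5: $2,370.69 +$110.68 interest = $2,481.37; pay $2,481.37 → $0.00
Total interest: $110.68 + $110.68 + $110.68 + $110.68 + $110.68 = $553.40

$553.40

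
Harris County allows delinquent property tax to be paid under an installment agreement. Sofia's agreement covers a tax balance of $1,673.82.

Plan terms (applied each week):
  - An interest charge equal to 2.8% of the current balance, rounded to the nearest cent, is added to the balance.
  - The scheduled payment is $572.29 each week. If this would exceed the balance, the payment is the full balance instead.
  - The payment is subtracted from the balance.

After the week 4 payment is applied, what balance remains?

# | Opening | Interest | Payment | End bal
1 | $1,673.82 | $46.87 | $572.29 | $1,148.40
2 | $1,148.40 | $32.16 | $572.29 | $608.27
3 | $608.27 | $17.03 | $572.29 | $53.01
4 | $53.01 | $1.48 | $54.49 | $0.00

$0.00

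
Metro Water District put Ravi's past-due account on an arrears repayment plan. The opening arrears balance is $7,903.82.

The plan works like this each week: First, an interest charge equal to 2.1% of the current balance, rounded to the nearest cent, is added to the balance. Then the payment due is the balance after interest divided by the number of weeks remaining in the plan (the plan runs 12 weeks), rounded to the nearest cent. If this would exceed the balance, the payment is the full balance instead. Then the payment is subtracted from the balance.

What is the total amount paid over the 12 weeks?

$9,070.28

# | Opening | Interest | Payment | End bal
1 | $7,903.82 | $165.98 | $672.48 | $7,397.32
2 | $7,397.32 | $155.34 | $686.61 | $6,866.05
3 | $6,866.05 | $144.19 | $701.02 | $6,309.22
4 | $6,309.22 | $132.49 | $715.75 | $5,725.96
5 | $5,725.96 | $120.25 | $730.78 | $5,115.43
6 | $5,115.43 | $107.42 | $746.12 | $4,476.73
7 | $4,476.73 | $94.01 | $761.79 | $3,808.95
8 | $3,808.95 | $79.99 | $777.79 | $3,111.15
9 | $3,111.15 | $65.33 | $794.12 | $2,382.36
10 | $2,382.36 | $50.03 | $810.80 | $1,621.59
11 | $1,621.59 | $34.05 | $827.82 | $827.82
12 | $827.82 | $17.38 | $845.20 | $0.00
Total paid: $9,070.28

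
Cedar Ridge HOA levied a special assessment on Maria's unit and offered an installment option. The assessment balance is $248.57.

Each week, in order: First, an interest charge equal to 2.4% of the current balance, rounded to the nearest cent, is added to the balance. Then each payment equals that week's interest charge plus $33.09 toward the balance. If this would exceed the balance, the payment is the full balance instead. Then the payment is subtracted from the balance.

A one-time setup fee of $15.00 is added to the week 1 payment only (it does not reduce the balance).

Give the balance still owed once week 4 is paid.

# | Opening | Interest | Payment | Fee | End bal
1 | $248.57 | $5.97 | $39.06 | $15.00 | $215.48
2 | $215.48 | $5.17 | $38.26 | — | $182.39
3 | $182.39 | $4.38 | $37.47 | — | $149.30
4 | $149.30 | $3.58 | $36.67 | — | $116.21

$116.21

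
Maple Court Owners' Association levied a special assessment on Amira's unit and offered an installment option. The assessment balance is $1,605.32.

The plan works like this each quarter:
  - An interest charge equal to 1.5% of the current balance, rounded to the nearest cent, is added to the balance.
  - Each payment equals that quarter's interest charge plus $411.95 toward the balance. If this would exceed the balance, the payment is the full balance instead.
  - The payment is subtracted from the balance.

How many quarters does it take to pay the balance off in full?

4

Quarter 1: $1,605.32 +$24.08 interest = $1,629.40; pay $436.03 → $1,193.37
Quarter 2: $1,193.37 +$17.90 interest = $1,211.27; pay $429.85 → $781.42
Quarter 3: $781.42 +$11.72 interest = $793.14; pay $423.67 → $369.47
Quarter 4: $369.47 +$5.54 interest = $375.01; pay $375.01 → $0.00
Balance reaches $0.00 in quarter 4.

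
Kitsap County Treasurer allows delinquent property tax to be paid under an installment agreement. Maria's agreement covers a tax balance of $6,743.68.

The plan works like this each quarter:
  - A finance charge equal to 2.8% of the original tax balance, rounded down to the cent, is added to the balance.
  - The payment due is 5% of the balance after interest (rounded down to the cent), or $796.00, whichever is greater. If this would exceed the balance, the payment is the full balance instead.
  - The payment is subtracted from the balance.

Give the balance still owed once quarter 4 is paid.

Quarter 1: opening $6,743.68; interest $188.82 → $6,932.50; payment $796.00; balance $6,136.50
Quarter 2: opening $6,136.50; interest $188.82 → $6,325.32; payment $796.00; balance $5,529.32
Quarter 3: opening $5,529.32; interest $188.82 → $5,718.14; payment $796.00; balance $4,922.14
Quarter 4: opening $4,922.14; interest $188.82 → $5,110.96; payment $796.00; balance $4,314.96

$4,314.96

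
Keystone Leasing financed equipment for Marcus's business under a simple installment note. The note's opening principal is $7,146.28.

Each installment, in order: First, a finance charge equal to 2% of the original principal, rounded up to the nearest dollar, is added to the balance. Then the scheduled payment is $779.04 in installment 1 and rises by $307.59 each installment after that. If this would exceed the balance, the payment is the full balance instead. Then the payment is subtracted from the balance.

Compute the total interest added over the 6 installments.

$858.00

Installment 1: $7,146.28 +$143.00 interest = $7,289.28; pay $779.04 → $6,510.24
Installment 2: $6,510.24 +$143.00 interest = $6,653.24; pay $1,086.63 → $5,566.61
Installment 3: $5,566.61 +$143.00 interest = $5,709.61; pay $1,394.22 → $4,315.39
Installment 4: $4,315.39 +$143.00 interest = $4,458.39; pay $1,701.81 → $2,756.58
Installment 5: $2,756.58 +$143.00 interest = $2,899.58; pay $2,009.40 → $890.18
Installment 6: $890.18 +$143.00 interest = $1,033.18; pay $1,033.18 → $0.00
Total interest: $143.00 + $143.00 + $143.00 + $143.00 + $143.00 + $143.00 = $858.00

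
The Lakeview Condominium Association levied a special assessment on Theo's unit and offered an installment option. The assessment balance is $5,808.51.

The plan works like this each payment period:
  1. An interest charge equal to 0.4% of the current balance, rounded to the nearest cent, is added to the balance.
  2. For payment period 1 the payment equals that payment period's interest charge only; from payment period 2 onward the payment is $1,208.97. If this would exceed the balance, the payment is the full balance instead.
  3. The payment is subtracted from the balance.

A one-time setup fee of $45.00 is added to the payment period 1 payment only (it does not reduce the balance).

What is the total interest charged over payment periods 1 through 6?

# | Opening | Interest | Payment | Fee | End bal
1 | $5,808.51 | $23.23 | $23.23 | $45.00 | $5,808.51
2 | $5,808.51 | $23.23 | $1,208.97 | — | $4,622.77
3 | $4,622.77 | $18.49 | $1,208.97 | — | $3,432.29
4 | $3,432.29 | $13.73 | $1,208.97 | — | $2,237.05
5 | $2,237.05 | $8.95 | $1,208.97 | — | $1,037.03
6 | $1,037.03 | $4.15 | $1,041.18 | — | $0.00
Total interest: $23.23 + $23.23 + $18.49 + $13.73 + $8.95 + $4.15 = $91.78

$91.78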